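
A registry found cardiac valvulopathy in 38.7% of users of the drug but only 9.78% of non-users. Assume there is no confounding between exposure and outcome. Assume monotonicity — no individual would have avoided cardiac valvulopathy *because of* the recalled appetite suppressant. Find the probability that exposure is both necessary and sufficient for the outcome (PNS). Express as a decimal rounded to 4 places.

PNS ≈ 0.2892

p₁ = 0.387, p₀ = 0.0978.
Under exogeneity and monotonicity, PNS = p₁ − p₀.
PNS = 0.387 − 0.0978 = 0.2892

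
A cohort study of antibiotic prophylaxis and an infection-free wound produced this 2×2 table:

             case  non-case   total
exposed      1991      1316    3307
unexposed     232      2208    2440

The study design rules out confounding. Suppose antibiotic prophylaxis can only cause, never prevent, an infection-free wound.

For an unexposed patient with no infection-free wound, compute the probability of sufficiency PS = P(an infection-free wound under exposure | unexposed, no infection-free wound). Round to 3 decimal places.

PS ≈ 0.560

p₁ = P(outcome | exposed) = 1991/3307 = 0.60206
p₀ = P(outcome | unexposed) = 232/2440 = 0.095082
Under exogeneity and monotonicity, PS = (p₁ − p₀) / (1 − p₀).
PS = (0.60206 − 0.095082) / (1 − 0.095082) = 0.50697 / 0.90492 ≈ 0.5602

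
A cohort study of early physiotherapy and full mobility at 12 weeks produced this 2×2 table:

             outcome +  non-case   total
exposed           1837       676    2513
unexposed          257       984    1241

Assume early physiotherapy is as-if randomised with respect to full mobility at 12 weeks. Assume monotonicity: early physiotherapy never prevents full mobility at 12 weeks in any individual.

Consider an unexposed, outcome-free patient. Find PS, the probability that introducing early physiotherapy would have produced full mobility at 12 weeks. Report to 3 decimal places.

PS ≈ 0.661

p₁ = P(outcome | exposed) = 1837/2513 = 0.731
p₀ = P(outcome | unexposed) = 257/1241 = 0.20709
Under exogeneity and monotonicity, PS = (p₁ − p₀) / (1 − p₀).
PS = (0.731 − 0.20709) / (1 − 0.20709) = 0.52391 / 0.79291 ≈ 0.6607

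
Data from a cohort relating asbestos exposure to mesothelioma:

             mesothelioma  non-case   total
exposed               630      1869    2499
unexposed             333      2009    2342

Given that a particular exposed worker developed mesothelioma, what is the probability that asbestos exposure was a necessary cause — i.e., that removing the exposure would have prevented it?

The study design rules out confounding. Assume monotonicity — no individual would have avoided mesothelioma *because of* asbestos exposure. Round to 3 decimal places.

PN ≈ 0.436

p₁ = P(outcome | exposed) = 630/2499 = 0.2521
p₀ = P(outcome | unexposed) = 333/2342 = 0.14219
Under exogeneity and monotonicity, PN = (p₁ − p₀)/p₁.
PN = (0.2521 − 0.14219) / 0.2521 ≈ 0.4360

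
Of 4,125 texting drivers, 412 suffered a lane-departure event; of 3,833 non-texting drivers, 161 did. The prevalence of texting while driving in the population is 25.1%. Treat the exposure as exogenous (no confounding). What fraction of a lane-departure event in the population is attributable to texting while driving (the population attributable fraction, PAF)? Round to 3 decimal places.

p₁ = P(outcome | exposed) = 412/4125 = 0.099879
p₀ = P(outcome | unexposed) = 161/3833 = 0.042004
Overall risk P(Y=1) = π·p₁ + (1−π)·p₀ = 0.251×0.099879 + 0.749×0.042004 = 0.05653.
Under exogeneity, PAF = [P(Y=1) − p₀] / P(Y=1).
PAF = (0.05653 − 0.042004) / 0.05653 ≈ 0.2570

PAF ≈ 0.257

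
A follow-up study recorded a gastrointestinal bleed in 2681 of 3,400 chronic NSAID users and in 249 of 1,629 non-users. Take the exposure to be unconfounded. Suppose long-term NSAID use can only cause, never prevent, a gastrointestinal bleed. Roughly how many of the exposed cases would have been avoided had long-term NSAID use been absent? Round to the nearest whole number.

about 2161 cases

p₁ = P(outcome | exposed) = 2681/3400 = 0.78853
p₀ = P(outcome | unexposed) = 249/1629 = 0.15285
PN = (p₁ − p₀)/p₁ = (0.78853 − 0.15285) / 0.78853 ≈ 0.80615.
Attributable cases ≈ PN × (exposed cases) = 0.80615 × 2681 ≈ 2161.29.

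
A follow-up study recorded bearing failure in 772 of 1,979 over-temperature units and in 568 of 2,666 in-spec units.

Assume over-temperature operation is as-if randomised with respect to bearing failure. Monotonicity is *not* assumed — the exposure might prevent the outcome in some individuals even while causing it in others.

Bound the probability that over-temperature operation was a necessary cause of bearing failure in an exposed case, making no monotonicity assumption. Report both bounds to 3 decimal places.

p₁ = P(outcome | exposed) = 772/1979 = 0.3901
p₀ = P(outcome | unexposed) = 568/2666 = 0.21305
Under exogeneity alone the bounds on PN are max{0,(p₁−p₀)/p₁} ≤ PN ≤ min{1,(1−p₀)/p₁}.
  lower = (p₁ − p₀)/p₁ = 0.17704 / 0.3901 ≈ 0.4538
  upper = min{1, (1 − p₀)/p₁} = 0.78695 / 0.3901 ≈ 2.0173 → capped at 1

0.454 ≤ PN ≤ 1.000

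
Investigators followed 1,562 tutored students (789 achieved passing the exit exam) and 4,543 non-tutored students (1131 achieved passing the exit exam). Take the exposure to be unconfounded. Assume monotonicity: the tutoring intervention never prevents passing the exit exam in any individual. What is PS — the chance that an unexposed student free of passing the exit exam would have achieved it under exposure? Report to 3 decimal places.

PS ≈ 0.341

p₁ = P(outcome | exposed) = 789/1562 = 0.50512
p₀ = P(outcome | unexposed) = 1131/4543 = 0.24895
Under exogeneity and monotonicity, PS = (p₁ − p₀) / (1 − p₀).
PS = (0.50512 − 0.24895) / (1 − 0.24895) = 0.25617 / 0.75105 ≈ 0.3411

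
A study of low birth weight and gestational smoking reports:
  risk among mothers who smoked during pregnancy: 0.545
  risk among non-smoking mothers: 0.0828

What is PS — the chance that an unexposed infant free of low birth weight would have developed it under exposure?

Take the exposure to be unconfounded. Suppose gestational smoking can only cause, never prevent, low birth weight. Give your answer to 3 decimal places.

PS ≈ 0.504

Let p₁ = 0.545, p₀ = 0.0828.
Under exogeneity and monotonicity, PS = (p₁ − p₀) / (1 − p₀).
PS = (0.545 − 0.0828) / (1 − 0.0828) = 0.4622 / 0.9172 ≈ 0.5039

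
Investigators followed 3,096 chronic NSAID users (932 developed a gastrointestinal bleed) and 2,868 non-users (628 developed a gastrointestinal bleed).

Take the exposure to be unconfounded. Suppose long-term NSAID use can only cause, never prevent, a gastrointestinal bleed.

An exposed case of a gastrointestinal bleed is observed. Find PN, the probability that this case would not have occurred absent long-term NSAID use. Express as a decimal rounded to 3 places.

p₁ = P(outcome | exposed) = 932/3096 = 0.30103
p₀ = P(outcome | unexposed) = 628/2868 = 0.21897
Under exogeneity and monotonicity, PN = (p₁ − p₀) / p₁.
PN = (0.30103 − 0.21897) / 0.30103 = 0.082066 / 0.30103 ≈ 0.2726

PN ≈ 0.273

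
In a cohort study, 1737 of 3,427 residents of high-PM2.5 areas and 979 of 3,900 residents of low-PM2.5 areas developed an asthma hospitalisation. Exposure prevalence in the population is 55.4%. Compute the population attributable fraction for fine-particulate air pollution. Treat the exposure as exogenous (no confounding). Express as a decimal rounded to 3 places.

PAF ≈ 0.361

p₁ = P(outcome | exposed) = 1737/3427 = 0.50686
p₀ = P(outcome | unexposed) = 979/3900 = 0.25103
Overall risk P(Y=1) = π·p₁ + (1−π)·p₀ = 0.554×0.50686 + 0.446×0.25103 = 0.39276.
Under exogeneity, PAF = [P(Y=1) − p₀] / P(Y=1).
PAF = (0.39276 − 0.25103) / 0.39276 ≈ 0.3609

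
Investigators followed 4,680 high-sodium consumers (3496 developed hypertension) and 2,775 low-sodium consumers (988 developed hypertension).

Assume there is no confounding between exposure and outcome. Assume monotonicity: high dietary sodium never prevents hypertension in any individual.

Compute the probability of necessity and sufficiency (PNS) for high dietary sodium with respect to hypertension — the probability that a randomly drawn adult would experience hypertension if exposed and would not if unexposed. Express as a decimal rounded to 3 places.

p₁ = P(outcome | exposed) = 3496/4680 = 0.74701
p₀ = P(outcome | unexposed) = 988/2775 = 0.35604
Under exogeneity and monotonicity, PNS = p₁ − p₀.
PNS = 0.74701 − 0.35604 = 0.39097

PNS ≈ 0.391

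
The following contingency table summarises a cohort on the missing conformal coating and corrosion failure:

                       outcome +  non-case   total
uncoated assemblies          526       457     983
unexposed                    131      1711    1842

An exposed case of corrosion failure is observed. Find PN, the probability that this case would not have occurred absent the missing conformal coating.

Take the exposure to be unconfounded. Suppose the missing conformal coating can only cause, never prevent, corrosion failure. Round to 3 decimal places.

p₁ = P(outcome | exposed) = 526/983 = 0.5351
p₀ = P(outcome | unexposed) = 131/1842 = 0.071118
Under exogeneity and monotonicity, PN = (p₁ − p₀)/p₁.
PN = (0.5351 − 0.071118) / 0.5351 ≈ 0.8671

PN ≈ 0.867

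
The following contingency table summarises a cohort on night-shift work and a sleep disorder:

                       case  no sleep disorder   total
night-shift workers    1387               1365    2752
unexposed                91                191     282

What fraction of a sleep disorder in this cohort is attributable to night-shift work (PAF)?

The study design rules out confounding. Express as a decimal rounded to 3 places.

p₁ = P(outcome | exposed) = 1387/2752 = 0.504
p₀ = P(outcome | unexposed) = 91/282 = 0.3227
Exposure prevalence π = 2752/3034 = 0.90705; overall risk P(Y=1) = 0.48715.
Under exogeneity, PAF = [P(Y=1) − p₀]/P(Y=1).
PAF = (0.48715 − 0.3227) / 0.48715 ≈ 0.3376

PAF ≈ 0.338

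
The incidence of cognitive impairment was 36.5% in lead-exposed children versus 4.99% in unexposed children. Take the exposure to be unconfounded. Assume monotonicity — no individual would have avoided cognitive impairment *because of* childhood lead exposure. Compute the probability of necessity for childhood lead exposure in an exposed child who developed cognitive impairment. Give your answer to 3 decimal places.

PN ≈ 0.863

p₁ = 0.365, p₀ = 0.0499.
Under exogeneity and monotonicity, PN = (p₁ − p₀) / p₁.
PN = (0.365 − 0.0499) / 0.365 = 0.3151 / 0.365 ≈ 0.8633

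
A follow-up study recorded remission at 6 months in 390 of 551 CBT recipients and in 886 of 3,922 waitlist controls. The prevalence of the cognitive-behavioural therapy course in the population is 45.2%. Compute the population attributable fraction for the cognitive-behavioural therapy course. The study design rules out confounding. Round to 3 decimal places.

p₁ = P(outcome | exposed) = 390/551 = 0.7078
p₀ = P(outcome | unexposed) = 886/3922 = 0.22591
Overall risk P(Y=1) = π·p₁ + (1−π)·p₀ = 0.452×0.7078 + 0.548×0.22591 = 0.44372.
Under exogeneity, PAF = [P(Y=1) − p₀] / P(Y=1).
PAF = (0.44372 − 0.22591) / 0.44372 ≈ 0.4909

PAF ≈ 0.491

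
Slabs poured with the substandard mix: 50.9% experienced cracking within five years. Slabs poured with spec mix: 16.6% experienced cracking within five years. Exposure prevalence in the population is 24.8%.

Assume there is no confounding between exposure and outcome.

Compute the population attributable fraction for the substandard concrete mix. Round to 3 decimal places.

p₁ = 0.509, p₀ = 0.166.
Overall risk P(Y=1) = π·p₁ + (1−π)·p₀ = 0.248×0.509 + 0.752×0.166 = 0.25106.
Under exogeneity, PAF = [P(Y=1) − p₀] / P(Y=1).
PAF = (0.25106 − 0.166) / 0.25106 ≈ 0.3388

PAF ≈ 0.339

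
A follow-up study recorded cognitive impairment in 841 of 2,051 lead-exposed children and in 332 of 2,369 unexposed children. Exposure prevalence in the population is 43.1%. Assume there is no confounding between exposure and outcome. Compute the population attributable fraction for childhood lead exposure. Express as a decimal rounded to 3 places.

p₁ = P(outcome | exposed) = 841/2051 = 0.41004
p₀ = P(outcome | unexposed) = 332/2369 = 0.14014
Overall risk P(Y=1) = π·p₁ + (1−π)·p₀ = 0.431×0.41004 + 0.569×0.14014 = 0.25647.
Under exogeneity, PAF = [P(Y=1) − p₀] / P(Y=1).
PAF = (0.25647 − 0.14014) / 0.25647 ≈ 0.4536

PAF ≈ 0.454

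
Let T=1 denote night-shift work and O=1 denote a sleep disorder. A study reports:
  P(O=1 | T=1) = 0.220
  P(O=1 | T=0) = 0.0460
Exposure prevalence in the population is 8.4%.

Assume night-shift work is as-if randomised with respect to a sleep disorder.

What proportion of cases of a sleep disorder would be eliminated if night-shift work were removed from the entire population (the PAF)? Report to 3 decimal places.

Let p₁ = 0.22, p₀ = 0.046.
Overall risk P(Y=1) = π·p₁ + (1−π)·p₀ = 0.084×0.22 + 0.916×0.046 = 0.060616.
Under exogeneity, PAF = [P(Y=1) − p₀] / P(Y=1).
PAF = (0.060616 − 0.046) / 0.060616 ≈ 0.2411

PAF ≈ 0.241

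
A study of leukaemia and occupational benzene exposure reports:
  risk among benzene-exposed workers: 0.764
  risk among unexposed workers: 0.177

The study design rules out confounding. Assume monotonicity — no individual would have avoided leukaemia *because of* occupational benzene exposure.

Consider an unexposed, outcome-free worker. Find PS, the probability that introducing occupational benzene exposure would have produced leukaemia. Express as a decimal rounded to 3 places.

PS ≈ 0.713

Let p₁ = 0.764, p₀ = 0.177.
Under exogeneity and monotonicity, PS = (p₁ − p₀) / (1 − p₀).
PS = (0.764 − 0.177) / (1 − 0.177) = 0.587 / 0.823 ≈ 0.7132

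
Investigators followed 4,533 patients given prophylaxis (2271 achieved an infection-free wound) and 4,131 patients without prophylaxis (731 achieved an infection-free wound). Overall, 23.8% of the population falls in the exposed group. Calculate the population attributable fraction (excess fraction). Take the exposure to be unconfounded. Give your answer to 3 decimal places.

p₁ = P(outcome | exposed) = 2271/4533 = 0.50099
p₀ = P(outcome | unexposed) = 731/4131 = 0.17695
Overall risk P(Y=1) = π·p₁ + (1−π)·p₀ = 0.238×0.50099 + 0.762×0.17695 = 0.25408.
Under exogeneity, PAF = [P(Y=1) − p₀] / P(Y=1).
PAF = (0.25408 − 0.17695) / 0.25408 ≈ 0.3035

PAF ≈ 0.304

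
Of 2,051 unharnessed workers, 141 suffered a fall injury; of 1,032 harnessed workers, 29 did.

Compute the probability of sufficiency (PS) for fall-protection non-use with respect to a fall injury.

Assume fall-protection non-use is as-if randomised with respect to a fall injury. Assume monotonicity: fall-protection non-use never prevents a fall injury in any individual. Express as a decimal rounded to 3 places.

PS ≈ 0.042

p₁ = P(outcome | exposed) = 141/2051 = 0.068747
p₀ = P(outcome | unexposed) = 29/1032 = 0.028101
Under exogeneity and monotonicity, PS = (p₁ − p₀) / (1 − p₀).
PS = (0.068747 − 0.028101) / (1 − 0.028101) = 0.040646 / 0.9719 ≈ 0.0418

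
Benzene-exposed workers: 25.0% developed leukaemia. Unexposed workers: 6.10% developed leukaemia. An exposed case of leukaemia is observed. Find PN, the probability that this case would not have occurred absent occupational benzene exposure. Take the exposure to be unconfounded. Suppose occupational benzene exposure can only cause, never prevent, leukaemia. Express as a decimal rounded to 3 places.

p₁ = 0.25, p₀ = 0.061.
Under exogeneity and monotonicity, PN = (p₁ − p₀) / p₁.
PN = (0.25 − 0.061) / 0.25 = 0.189 / 0.25 ≈ 0.7560

PN ≈ 0.756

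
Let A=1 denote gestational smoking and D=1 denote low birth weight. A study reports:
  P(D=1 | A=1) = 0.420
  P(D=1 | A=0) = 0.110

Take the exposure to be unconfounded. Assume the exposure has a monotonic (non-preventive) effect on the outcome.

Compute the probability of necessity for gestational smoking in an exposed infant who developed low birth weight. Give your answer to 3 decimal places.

PN ≈ 0.738

Let p₁ = 0.42, p₀ = 0.11.
Under exogeneity and monotonicity, PN = (p₁ − p₀) / p₁.
PN = (0.42 − 0.11) / 0.42 = 0.31 / 0.42 ≈ 0.7381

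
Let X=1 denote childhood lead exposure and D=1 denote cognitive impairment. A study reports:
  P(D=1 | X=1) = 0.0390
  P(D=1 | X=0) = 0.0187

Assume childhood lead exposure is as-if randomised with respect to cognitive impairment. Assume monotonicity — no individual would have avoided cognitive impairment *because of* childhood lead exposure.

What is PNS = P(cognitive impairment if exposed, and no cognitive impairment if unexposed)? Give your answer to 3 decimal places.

Let p₁ = 0.039, p₀ = 0.0187.
Under exogeneity and monotonicity, PNS = p₁ − p₀.
PNS = 0.039 − 0.0187 = 0.0203

PNS ≈ 0.020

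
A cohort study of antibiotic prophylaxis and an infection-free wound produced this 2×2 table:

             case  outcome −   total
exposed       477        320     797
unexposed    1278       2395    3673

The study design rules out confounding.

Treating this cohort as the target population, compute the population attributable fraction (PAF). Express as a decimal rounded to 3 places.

PAF ≈ 0.114

p₁ = P(outcome | exposed) = 477/797 = 0.59849
p₀ = P(outcome | unexposed) = 1278/3673 = 0.34794
Exposure prevalence π = 797/4470 = 0.1783; overall risk P(Y=1) = 0.39262.
Under exogeneity, PAF = [P(Y=1) − p₀]/P(Y=1).
PAF = (0.39262 − 0.34794) / 0.39262 ≈ 0.1138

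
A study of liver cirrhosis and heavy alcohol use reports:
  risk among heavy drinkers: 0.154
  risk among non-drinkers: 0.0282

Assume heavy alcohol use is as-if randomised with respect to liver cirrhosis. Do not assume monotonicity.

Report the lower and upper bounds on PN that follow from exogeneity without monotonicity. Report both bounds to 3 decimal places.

Let p₁ = 0.154, p₀ = 0.0282.
Under exogeneity alone the bounds on PN are max{0,(p₁−p₀)/p₁} ≤ PN ≤ min{1,(1−p₀)/p₁}.
  lower = (p₁ − p₀)/p₁ = 0.1258 / 0.154 ≈ 0.8169
  upper = min{1, (1 − p₀)/p₁} = 0.9718 / 0.154 ≈ 6.3104 → capped at 1

0.817 ≤ PN ≤ 1.000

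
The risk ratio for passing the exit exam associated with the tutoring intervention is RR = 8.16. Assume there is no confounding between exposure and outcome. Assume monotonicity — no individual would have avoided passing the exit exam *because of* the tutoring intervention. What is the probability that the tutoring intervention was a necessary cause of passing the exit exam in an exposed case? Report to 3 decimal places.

Under exogeneity and monotonicity, PN = (RR − 1) / RR = 1 − 1/RR.
PN = (8.16 − 1) / 8.16 = 7.16 / 8.16 ≈ 0.8775

PN ≈ 0.877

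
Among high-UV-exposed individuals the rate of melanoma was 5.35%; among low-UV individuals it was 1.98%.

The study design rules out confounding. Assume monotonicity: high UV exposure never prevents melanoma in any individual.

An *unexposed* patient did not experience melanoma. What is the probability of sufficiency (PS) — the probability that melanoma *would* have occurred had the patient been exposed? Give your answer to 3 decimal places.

p₁ = 0.0535, p₀ = 0.0198.
Under exogeneity and monotonicity, PS = (p₁ − p₀) / (1 − p₀).
PS = (0.0535 − 0.0198) / (1 − 0.0198) = 0.0337 / 0.9802 ≈ 0.0344

PS ≈ 0.034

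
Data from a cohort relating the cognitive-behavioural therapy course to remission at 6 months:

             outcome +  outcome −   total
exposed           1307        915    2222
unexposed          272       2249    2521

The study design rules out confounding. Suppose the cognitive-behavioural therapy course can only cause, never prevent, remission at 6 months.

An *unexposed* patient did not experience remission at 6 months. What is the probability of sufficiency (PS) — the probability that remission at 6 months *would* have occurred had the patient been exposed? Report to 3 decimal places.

PS ≈ 0.538

p₁ = P(outcome | exposed) = 1307/2222 = 0.58821
p₀ = P(outcome | unexposed) = 272/2521 = 0.10789
Under exogeneity and monotonicity, PS = (p₁ − p₀)/(1 − p₀).
PS = (0.58821 − 0.10789) / 0.89211 ≈ 0.5384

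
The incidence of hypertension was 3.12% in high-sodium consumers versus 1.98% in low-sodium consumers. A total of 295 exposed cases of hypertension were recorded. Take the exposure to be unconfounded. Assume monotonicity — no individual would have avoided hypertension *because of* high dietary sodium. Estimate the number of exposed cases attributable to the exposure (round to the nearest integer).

p₁ = 0.0312, p₀ = 0.0198.
PN = (p₁ − p₀)/p₁ = (0.0312 − 0.0198) / 0.0312 ≈ 0.36538.
Attributable cases ≈ PN × (exposed cases) = 0.36538 × 295 ≈ 107.79.

about 108 cases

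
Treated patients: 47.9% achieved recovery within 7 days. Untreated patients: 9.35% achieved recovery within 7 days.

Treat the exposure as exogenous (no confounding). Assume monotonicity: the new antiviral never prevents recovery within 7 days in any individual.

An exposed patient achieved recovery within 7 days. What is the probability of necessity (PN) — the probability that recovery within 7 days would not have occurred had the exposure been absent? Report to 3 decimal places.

p₁ = 0.479, p₀ = 0.0935.
Under exogeneity and monotonicity, PN = (p₁ − p₀) / p₁.
PN = (0.479 − 0.0935) / 0.479 = 0.3855 / 0.479 ≈ 0.8048

PN ≈ 0.805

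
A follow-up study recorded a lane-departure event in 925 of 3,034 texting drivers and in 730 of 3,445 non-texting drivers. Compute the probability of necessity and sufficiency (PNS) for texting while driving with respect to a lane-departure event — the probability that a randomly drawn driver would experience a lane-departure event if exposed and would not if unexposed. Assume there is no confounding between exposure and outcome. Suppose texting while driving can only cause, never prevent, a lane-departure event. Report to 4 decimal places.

p₁ = P(outcome | exposed) = 925/3034 = 0.30488
p₀ = P(outcome | unexposed) = 730/3445 = 0.2119
Under exogeneity and monotonicity, PNS = p₁ − p₀.
PNS = 0.30488 − 0.2119 = 0.092977

PNS ≈ 0.0930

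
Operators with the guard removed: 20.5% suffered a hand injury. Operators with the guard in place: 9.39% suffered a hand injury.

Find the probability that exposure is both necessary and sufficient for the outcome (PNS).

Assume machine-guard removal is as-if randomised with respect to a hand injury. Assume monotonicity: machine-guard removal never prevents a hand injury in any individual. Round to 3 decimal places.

p₁ = 0.205, p₀ = 0.0939.
Under exogeneity and monotonicity, PNS = p₁ − p₀.
PNS = 0.205 − 0.0939 = 0.1111

PNS ≈ 0.111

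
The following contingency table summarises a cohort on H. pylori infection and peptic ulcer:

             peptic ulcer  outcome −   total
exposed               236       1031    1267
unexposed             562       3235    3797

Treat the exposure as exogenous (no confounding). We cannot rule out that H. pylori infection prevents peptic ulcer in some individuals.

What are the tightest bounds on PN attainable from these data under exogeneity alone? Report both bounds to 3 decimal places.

0.205 ≤ PN ≤ 1.000

p₁ = P(outcome | exposed) = 236/1267 = 0.18627
p₀ = P(outcome | unexposed) = 562/3797 = 0.14801
Under exogeneity alone the bounds on PN are max{0,(p₁−p₀)/p₁} ≤ PN ≤ min{1,(1−p₀)/p₁}.
  lower = (p₁ − p₀)/p₁ = 0.038255 / 0.18627 ≈ 0.2054
  upper = min{1, (1 − p₀)/p₁} = 0.85199 / 0.18627 ≈ 4.5740 → capped at 1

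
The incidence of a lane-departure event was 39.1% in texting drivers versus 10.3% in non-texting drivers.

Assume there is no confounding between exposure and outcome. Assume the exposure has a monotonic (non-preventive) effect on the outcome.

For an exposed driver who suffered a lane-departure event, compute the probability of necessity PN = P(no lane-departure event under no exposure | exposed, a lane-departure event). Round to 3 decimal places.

PN ≈ 0.737

p₁ = 0.391, p₀ = 0.103.
Under exogeneity and monotonicity, PN = (p₁ − p₀) / p₁.
PN = (0.391 − 0.103) / 0.391 = 0.288 / 0.391 ≈ 0.7366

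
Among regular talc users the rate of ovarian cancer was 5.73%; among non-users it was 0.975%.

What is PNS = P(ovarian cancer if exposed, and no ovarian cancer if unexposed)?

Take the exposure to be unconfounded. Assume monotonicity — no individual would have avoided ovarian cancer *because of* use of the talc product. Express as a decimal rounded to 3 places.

p₁ = 0.0573, p₀ = 0.00975.
Under exogeneity and monotonicity, PNS = p₁ − p₀.
PNS = 0.0573 − 0.00975 = 0.04755

PNS ≈ 0.048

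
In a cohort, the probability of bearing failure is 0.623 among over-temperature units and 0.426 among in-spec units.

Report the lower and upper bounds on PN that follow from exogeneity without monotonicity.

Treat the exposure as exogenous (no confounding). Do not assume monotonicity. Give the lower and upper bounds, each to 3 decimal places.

Let p₁ = 0.623, p₀ = 0.426.
Under exogeneity alone the bounds on PN are max{0,(p₁−p₀)/p₁} ≤ PN ≤ min{1,(1−p₀)/p₁}.
  lower = (p₁ − p₀)/p₁ = 0.197 / 0.623 ≈ 0.3162
  upper = min{1, (1 − p₀)/p₁} = 0.574 / 0.623 ≈ 0.9213

0.316 ≤ PN ≤ 0.921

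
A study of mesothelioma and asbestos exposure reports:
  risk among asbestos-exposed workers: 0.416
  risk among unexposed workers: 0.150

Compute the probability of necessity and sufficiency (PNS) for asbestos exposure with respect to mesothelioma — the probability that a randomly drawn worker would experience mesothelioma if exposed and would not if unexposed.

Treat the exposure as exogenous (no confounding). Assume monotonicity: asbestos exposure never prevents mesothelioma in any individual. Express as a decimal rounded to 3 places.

Let p₁ = 0.416, p₀ = 0.15.
Under exogeneity and monotonicity, PNS = p₁ − p₀.
PNS = 0.416 − 0.15 = 0.266

PNS ≈ 0.266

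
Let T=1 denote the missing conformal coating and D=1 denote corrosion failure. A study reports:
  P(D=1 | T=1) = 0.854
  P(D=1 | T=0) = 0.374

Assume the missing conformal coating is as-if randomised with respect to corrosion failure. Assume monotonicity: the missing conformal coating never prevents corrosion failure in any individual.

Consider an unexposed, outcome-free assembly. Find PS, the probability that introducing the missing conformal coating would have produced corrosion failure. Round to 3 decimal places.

Let p₁ = 0.854, p₀ = 0.374.
Under exogeneity and monotonicity, PS = (p₁ − p₀) / (1 − p₀).
PS = (0.854 − 0.374) / (1 − 0.374) = 0.48 / 0.626 ≈ 0.7668

PS ≈ 0.767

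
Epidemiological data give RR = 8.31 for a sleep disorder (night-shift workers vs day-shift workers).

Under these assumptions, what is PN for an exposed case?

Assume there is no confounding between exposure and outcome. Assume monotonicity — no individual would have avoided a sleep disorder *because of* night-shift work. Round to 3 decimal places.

PN ≈ 0.880

Under exogeneity and monotonicity, PN = (RR − 1) / RR = 1 − 1/RR.
PN = (8.31 − 1) / 8.31 = 7.31 / 8.31 ≈ 0.8797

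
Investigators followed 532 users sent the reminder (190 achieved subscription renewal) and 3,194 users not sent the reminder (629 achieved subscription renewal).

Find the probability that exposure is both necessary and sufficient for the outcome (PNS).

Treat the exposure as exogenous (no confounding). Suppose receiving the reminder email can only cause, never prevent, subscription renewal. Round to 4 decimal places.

PNS ≈ 0.1602

p₁ = P(outcome | exposed) = 190/532 = 0.35714
p₀ = P(outcome | unexposed) = 629/3194 = 0.19693
Under exogeneity and monotonicity, PNS = p₁ − p₀.
PNS = 0.35714 − 0.19693 = 0.16021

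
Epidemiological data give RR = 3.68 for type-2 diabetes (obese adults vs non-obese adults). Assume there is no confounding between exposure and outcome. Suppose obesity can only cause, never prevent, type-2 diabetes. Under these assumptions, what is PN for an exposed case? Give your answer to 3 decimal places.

PN ≈ 0.728

Under exogeneity and monotonicity, PN = (RR − 1) / RR = 1 − 1/RR.
PN = (3.68 − 1) / 3.68 = 2.68 / 3.68 ≈ 0.7283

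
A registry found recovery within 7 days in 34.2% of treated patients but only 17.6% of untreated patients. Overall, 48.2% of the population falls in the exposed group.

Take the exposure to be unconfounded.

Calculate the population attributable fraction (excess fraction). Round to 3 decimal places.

p₁ = 0.342, p₀ = 0.176.
Overall risk P(Y=1) = π·p₁ + (1−π)·p₀ = 0.482×0.342 + 0.518×0.176 = 0.25601.
Under exogeneity, PAF = [P(Y=1) − p₀] / P(Y=1).
PAF = (0.25601 − 0.176) / 0.25601 ≈ 0.3125

PAF ≈ 0.313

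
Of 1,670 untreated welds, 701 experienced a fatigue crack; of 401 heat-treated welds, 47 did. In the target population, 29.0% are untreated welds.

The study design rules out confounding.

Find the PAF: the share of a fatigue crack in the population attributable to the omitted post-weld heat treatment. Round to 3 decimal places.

p₁ = P(outcome | exposed) = 701/1670 = 0.41976
p₀ = P(outcome | unexposed) = 47/401 = 0.11721
Overall risk P(Y=1) = π·p₁ + (1−π)·p₀ = 0.29×0.41976 + 0.71×0.11721 = 0.20495.
Under exogeneity, PAF = [P(Y=1) − p₀] / P(Y=1).
PAF = (0.20495 − 0.11721) / 0.20495 ≈ 0.4281

PAF ≈ 0.428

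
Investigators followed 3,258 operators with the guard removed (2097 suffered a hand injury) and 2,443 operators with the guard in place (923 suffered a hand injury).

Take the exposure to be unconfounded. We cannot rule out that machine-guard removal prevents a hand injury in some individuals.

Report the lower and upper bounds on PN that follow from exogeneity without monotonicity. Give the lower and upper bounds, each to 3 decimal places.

0.413 ≤ PN ≤ 0.967

p₁ = P(outcome | exposed) = 2097/3258 = 0.64365
p₀ = P(outcome | unexposed) = 923/2443 = 0.37781
Under exogeneity alone the bounds on PN are max{0,(p₁−p₀)/p₁} ≤ PN ≤ min{1,(1−p₀)/p₁}.
  lower = (p₁ − p₀)/p₁ = 0.26583 / 0.64365 ≈ 0.4130
  upper = min{1, (1 − p₀)/p₁} = 0.62219 / 0.64365 ≈ 0.9667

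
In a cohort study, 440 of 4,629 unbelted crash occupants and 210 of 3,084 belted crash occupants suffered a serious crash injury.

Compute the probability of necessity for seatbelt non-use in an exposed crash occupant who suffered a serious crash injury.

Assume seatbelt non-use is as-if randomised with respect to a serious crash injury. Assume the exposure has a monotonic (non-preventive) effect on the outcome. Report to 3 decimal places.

PN ≈ 0.284

p₁ = P(outcome | exposed) = 440/4629 = 0.095053
p₀ = P(outcome | unexposed) = 210/3084 = 0.068093
Under exogeneity and monotonicity, PN = (p₁ − p₀) / p₁.
PN = (0.095053 − 0.068093) / 0.095053 = 0.02696 / 0.095053 ≈ 0.2836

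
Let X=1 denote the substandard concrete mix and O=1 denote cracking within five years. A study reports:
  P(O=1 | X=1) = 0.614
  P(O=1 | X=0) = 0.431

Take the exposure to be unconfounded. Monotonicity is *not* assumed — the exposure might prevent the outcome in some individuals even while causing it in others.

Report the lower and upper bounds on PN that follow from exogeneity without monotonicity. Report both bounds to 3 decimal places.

Let p₁ = 0.614, p₀ = 0.431.
Under exogeneity alone the bounds on PN are max{0,(p₁−p₀)/p₁} ≤ PN ≤ min{1,(1−p₀)/p₁}.
  lower = (p₁ − p₀)/p₁ = 0.183 / 0.614 ≈ 0.2980
  upper = min{1, (1 − p₀)/p₁} = 0.569 / 0.614 ≈ 0.9267

0.298 ≤ PN ≤ 0.927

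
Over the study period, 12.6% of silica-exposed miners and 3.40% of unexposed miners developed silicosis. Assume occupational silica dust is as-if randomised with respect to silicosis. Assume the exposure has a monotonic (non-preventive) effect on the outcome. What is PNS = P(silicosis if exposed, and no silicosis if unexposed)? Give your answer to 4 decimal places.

PNS ≈ 0.0920

p₁ = 0.126, p₀ = 0.034.
Under exogeneity and monotonicity, PNS = p₁ − p₀.
PNS = 0.126 − 0.034 = 0.092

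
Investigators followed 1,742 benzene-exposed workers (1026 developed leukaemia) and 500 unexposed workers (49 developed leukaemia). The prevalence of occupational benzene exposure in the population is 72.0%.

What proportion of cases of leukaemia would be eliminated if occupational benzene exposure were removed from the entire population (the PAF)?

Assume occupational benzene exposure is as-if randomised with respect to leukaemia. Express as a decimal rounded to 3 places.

p₁ = P(outcome | exposed) = 1026/1742 = 0.58898
p₀ = P(outcome | unexposed) = 49/500 = 0.098
Overall risk P(Y=1) = π·p₁ + (1−π)·p₀ = 0.72×0.58898 + 0.28×0.098 = 0.4515.
Under exogeneity, PAF = [P(Y=1) − p₀] / P(Y=1).
PAF = (0.4515 − 0.098) / 0.4515 ≈ 0.7829

PAF ≈ 0.783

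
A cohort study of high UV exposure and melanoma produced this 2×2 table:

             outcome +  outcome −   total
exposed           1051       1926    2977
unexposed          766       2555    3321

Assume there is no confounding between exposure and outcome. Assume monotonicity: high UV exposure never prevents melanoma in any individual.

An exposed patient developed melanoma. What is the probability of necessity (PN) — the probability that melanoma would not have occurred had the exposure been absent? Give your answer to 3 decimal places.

PN ≈ 0.347

p₁ = P(outcome | exposed) = 1051/2977 = 0.35304
p₀ = P(outcome | unexposed) = 766/3321 = 0.23065
Under exogeneity and monotonicity, PN = (p₁ − p₀)/p₁.
PN = (0.35304 − 0.23065) / 0.35304 ≈ 0.3467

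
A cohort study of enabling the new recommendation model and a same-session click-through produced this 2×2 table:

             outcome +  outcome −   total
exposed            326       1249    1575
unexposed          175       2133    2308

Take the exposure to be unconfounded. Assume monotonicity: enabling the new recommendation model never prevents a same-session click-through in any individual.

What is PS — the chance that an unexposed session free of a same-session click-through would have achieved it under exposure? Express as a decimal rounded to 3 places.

p₁ = P(outcome | exposed) = 326/1575 = 0.20698
p₀ = P(outcome | unexposed) = 175/2308 = 0.075823
Under exogeneity and monotonicity, PS = (p₁ − p₀)/(1 − p₀).
PS = (0.20698 − 0.075823) / 0.92418 ≈ 0.1419

PS ≈ 0.142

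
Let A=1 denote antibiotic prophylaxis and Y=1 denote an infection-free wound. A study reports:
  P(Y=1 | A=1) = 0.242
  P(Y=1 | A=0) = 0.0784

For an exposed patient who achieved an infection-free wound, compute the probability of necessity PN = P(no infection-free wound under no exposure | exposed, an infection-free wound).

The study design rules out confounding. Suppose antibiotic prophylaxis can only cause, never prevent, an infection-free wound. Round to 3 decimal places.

Let p₁ = 0.242, p₀ = 0.0784.
Under exogeneity and monotonicity, PN = (p₁ − p₀) / p₁.
PN = (0.242 − 0.0784) / 0.242 = 0.1636 / 0.242 ≈ 0.6760

PN ≈ 0.676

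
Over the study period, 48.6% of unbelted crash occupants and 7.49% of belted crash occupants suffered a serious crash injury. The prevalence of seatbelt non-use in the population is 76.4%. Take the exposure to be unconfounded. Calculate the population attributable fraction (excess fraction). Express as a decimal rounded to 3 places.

p₁ = 0.486, p₀ = 0.0749.
Overall risk P(Y=1) = π·p₁ + (1−π)·p₀ = 0.764×0.486 + 0.236×0.0749 = 0.38898.
Under exogeneity, PAF = [P(Y=1) − p₀] / P(Y=1).
PAF = (0.38898 − 0.0749) / 0.38898 ≈ 0.8074

PAF ≈ 0.807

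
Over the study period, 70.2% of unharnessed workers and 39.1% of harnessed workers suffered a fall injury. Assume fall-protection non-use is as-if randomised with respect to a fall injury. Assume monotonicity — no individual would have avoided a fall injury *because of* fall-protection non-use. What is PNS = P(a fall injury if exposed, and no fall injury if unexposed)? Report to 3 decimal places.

PNS ≈ 0.311

p₁ = 0.702, p₀ = 0.391.
Under exogeneity and monotonicity, PNS = p₁ − p₀.
PNS = 0.702 − 0.391 = 0.311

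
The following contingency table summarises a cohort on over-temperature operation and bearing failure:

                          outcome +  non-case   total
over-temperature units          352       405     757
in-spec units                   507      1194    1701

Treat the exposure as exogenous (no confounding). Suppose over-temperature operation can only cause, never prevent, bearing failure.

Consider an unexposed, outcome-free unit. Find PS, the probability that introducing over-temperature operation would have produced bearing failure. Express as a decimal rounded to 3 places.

PS ≈ 0.238

p₁ = P(outcome | exposed) = 352/757 = 0.46499
p₀ = P(outcome | unexposed) = 507/1701 = 0.29806
Under exogeneity and monotonicity, PS = (p₁ − p₀) / (1 − p₀).
PS = (0.46499 − 0.29806) / (1 − 0.29806) = 0.16693 / 0.70194 ≈ 0.2378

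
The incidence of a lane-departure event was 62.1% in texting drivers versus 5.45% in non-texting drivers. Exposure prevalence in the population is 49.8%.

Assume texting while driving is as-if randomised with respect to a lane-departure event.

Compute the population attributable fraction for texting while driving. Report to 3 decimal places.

p₁ = 0.621, p₀ = 0.0545.
Overall risk P(Y=1) = π·p₁ + (1−π)·p₀ = 0.498×0.621 + 0.502×0.0545 = 0.33662.
Under exogeneity, PAF = [P(Y=1) − p₀] / P(Y=1).
PAF = (0.33662 − 0.0545) / 0.33662 ≈ 0.8381

PAF ≈ 0.838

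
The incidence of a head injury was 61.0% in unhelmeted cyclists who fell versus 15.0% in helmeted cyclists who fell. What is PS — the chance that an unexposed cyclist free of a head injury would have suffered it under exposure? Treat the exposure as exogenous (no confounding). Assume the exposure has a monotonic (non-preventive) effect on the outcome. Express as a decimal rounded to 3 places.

PS ≈ 0.541

p₁ = 0.61, p₀ = 0.15.
Under exogeneity and monotonicity, PS = (p₁ − p₀) / (1 − p₀).
PS = (0.61 − 0.15) / (1 − 0.15) = 0.46 / 0.85 ≈ 0.5412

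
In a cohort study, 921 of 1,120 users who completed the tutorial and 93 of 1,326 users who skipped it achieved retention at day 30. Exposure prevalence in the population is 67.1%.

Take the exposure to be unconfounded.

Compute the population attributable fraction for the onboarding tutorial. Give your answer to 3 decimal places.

PAF ≈ 0.878

p₁ = P(outcome | exposed) = 921/1120 = 0.82232
p₀ = P(outcome | unexposed) = 93/1326 = 0.070136
Overall risk P(Y=1) = π·p₁ + (1−π)·p₀ = 0.671×0.82232 + 0.329×0.070136 = 0.57485.
Under exogeneity, PAF = [P(Y=1) − p₀] / P(Y=1).
PAF = (0.57485 − 0.070136) / 0.57485 ≈ 0.8780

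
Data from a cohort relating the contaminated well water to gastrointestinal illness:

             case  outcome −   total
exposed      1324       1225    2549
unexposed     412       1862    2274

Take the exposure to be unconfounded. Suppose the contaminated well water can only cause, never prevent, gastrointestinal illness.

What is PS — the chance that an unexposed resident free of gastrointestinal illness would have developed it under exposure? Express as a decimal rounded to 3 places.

p₁ = P(outcome | exposed) = 1324/2549 = 0.51942
p₀ = P(outcome | unexposed) = 412/2274 = 0.18118
Under exogeneity and monotonicity, PS = (p₁ − p₀)/(1 − p₀).
PS = (0.51942 − 0.18118) / 0.81882 ≈ 0.4131

PS ≈ 0.413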